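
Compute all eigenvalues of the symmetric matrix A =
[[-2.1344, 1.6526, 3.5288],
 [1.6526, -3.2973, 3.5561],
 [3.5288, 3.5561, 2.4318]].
sigma(A) ≈ {-5, -4, 6}

A is real symmetric, so its spectrum consists of real eigenvalues. Expanding the characteristic polynomial of the displayed matrix gives
  det(λ I - A) = p(λ) = λ^3 + (3)λ^2 + (-34)λ + (-120).
Solving p(λ) = 0 yields eigenvalues ≈ -5, -4, 6. (A is shown rounded to 4 decimals, so these recover the underlying integer eigenvalues to within that precision.)
Verification: the trace of A = -3 equals the sum of eigenvalues -3, and det(A) ≈ 119.9998 matches the eigenvalue product 120.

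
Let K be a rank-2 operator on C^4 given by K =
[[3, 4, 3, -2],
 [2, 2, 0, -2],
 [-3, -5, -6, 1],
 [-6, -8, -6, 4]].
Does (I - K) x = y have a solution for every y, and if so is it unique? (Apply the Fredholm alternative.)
(I - K) is invertible (det(I - K) = -51 ≠ 0), so for every y in C^4 the equation (I - K) x = y has a unique solution.

K has rank 2 and factors as K = U V^T = u1 v1^T + u2 v2^T with u1 = (-1, 0, 2, 2), v1 = (-2, -3, -3, 1), u2 = (1, 2, 1, -2), v2 = (1, 1, 0, -1) (multiplying out reproduces the displayed K). The nonzero eigenvalues of U V^T coincide with those of the 2 x 2 matrix G = V^T U = [[v1·u1, v1·u2], [v2·u1, v2·u2]] = [[-2, -13], [-3, 5]], and by the Sylvester determinant identity det(I_4 - U V^T) = det(I_2 - V^T U) = det([[3, 13], [3, -4]]) = (3)(-4) - (13)(3) = -51. (Direct check: I - K =
[[-2, -4, -3, 2],
 [-2, -1, 0, 2],
 [3, 5, 7, -1],
 [6, 8, 6, -3]]
has determinant -51.) The finite-dimensional Fredholm alternative says: either (I - K) is invertible, or ker(I - K) ≠ {0} and then range(I - K) = ker((I - K)^*)^⊥, with dim ker(I - K) = dim ker((I - K)^*). Since det(I - K) ≠ 0, 1 is not an eigenvalue of K and ker(I - K) = {0}, so we are in the first case: for every y there is a unique x = (I - K)^(-1) y. (Explicitly, by the Woodbury identity, (I - U V^T)^(-1) = I + U (I_2 - G)^(-1) V^T.)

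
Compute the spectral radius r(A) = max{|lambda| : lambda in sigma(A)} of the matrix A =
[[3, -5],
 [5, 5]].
r(A) = sqrt(40) ≈ 6.3246

The eigenvalues of A are the roots of its characteristic polynomial. With M = A (coefficients from the trace and determinant):
  p(λ) = det(λ I - M) = λ^2 - 8λ + 40.
For λ^2 - 8λ + 40 the discriminant is -96. It is negative, so the roots are the complex-conjugate pair λ = 4 ± (sqrt(96)/2) i ≈ 4 ± 4.899i. For a conjugate pair the product of the roots equals the constant term, so |λ|^2 = 40 and |λ| = sqrt(40) ≈ 6.3246.
Thus the eigenvalues (to 4 decimals) are 4 ± 4.899i (modulus 6.3246). The spectral radius is the largest modulus: r(A) = sqrt(40) ≈ 6.3246. (Cross-check: r(A) ≤ ||A||_2 ≈ 7.4031; equality holds whenever A is normal, though it can also hold for some non-normal A.)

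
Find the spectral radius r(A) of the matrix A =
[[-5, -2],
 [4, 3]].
r(A) = (2 + sqrt(32))/2 ≈ 3.8284

The eigenvalues of A are the roots of its characteristic polynomial. With M = A (coefficients from the trace and determinant):
  p(λ) = det(λ I - M) = λ^2 + 2λ - 7.
For λ^2 + 2λ - 7 the discriminant is 32. It is nonnegative but not a perfect square, so the roots are real and irrational: λ = (-2 ± sqrt(32))/2 ≈ 1.8284, -3.8284.
Thus the eigenvalues (to 4 decimals) are 1.8284 (modulus 1.8284); -3.8284 (modulus 3.8284). The spectral radius is the largest modulus: r(A) = (2 + sqrt(32))/2 ≈ 3.8284. (Cross-check: r(A) ≤ ||A||_2 ≈ 7.2854; equality holds whenever A is normal, though it can also hold for some non-normal A.)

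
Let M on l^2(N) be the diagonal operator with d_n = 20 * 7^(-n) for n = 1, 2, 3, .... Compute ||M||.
||M|| = 20/7 (attained at n = 1)

For M diagonal, ||M|| = sup_n |d_n|. The sequence d_n = 20 * 7^(-n) is positive and strictly decreasing (ratio 7^(-1) < 1), so the supremum is d_1 = 20/7. Hence ||M|| = 20/7.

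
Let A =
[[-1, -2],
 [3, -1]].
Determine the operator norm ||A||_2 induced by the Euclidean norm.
||A||_2 = sqrt((15 + sqrt(29))/2) ≈ 3.1926 (= sqrt(largest eigenvalue of A^T A))

||A||_2 = sigma_max(A) = sqrt(lambda_max(A^T A)). Form the symmetric matrix M = A^T A =
[[10, -1],
 [-1, 5]].
Its characteristic polynomial (trace, determinant of M give the coefficients) is
  p(λ) = det(λ I - M) = λ^2 - 15λ + 49.
For λ^2 - 15λ + 49 the discriminant is 29. It is nonnegative but not a perfect square, so the roots are real and irrational: λ = (15 ± sqrt(29))/2 ≈ 10.1926, 4.8074.
So the eigenvalues of A^T A are ≈ 4.8074, 10.1926 (all ≥ 0, as they must be for A^T A). The largest is λ_max = (15 + sqrt(29))/2 ≈ 10.1926, hence ||A||_2 = sqrt(λ_max) = sqrt((15 + sqrt(29))/2) ≈ 3.1926.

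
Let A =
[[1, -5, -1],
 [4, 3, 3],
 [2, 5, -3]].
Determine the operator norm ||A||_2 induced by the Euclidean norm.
||A||_2 ≈ 8.0939 (= sqrt(largest eigenvalue of A^T A))

||A||_2 = sigma_max(A) = sqrt(lambda_max(A^T A)). Form the symmetric matrix M = A^T A =
[[21, 17, 5],
 [17, 59, -1],
 [5, -1, 19]].
Its characteristic polynomial (trace, sum of principal 2x2 minors, determinant of M give the coefficients) is
  p(λ) = det(λ I - M) = λ^3 - 99λ^2 + 2444λ - 16384.
No integer candidate from the rational root theorem (±divisors of 16384) is a root, so the roots are irrational. The cubic discriminant is Δ = 667783696 > 0, so there are three distinct real roots. p(11) = -148 and p(12) = 416 have opposite signs, so a root lies in (11, 12); Newton's method refines it to λ ≈ 11.2414. p(22) = 116 and p(23) = -376 have opposite signs, so a root lies in (22, 23); Newton's method refines it to λ ≈ 22.2478. p(65) = -1174 and p(66) = 1172 have opposite signs, so a root lies in (65, 66); Newton's method refines it to λ ≈ 65.5108. Check (Vieta): the three roots sum to 99, matching tr M = 99.
So the eigenvalues of A^T A are ≈ 11.2414, 22.2478, 65.5108 (all ≥ 0, as they must be for A^T A). The largest is λ_max ≈ 65.5108, hence ||A||_2 = sqrt(λ_max) ≈ 8.0939.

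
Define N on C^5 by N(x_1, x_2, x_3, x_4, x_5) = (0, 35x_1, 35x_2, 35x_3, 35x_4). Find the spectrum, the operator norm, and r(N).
sigma(N) = {0}; ||N|| = 35; r(N) = 0. (N is nilpotent with N^5 = 0.)

On C^5, N is a strictly lower-triangular matrix with 35 on the subdiagonal and zeros elsewhere, so its characteristic polynomial is lambda^5 and every eigenvalue is 0: sigma(N) = {0}. For the operator norm, N e_i = 35e_{i+1} for i = 1, ..., 4 and N e_5 = 0, so the singular values of N are 35 (with multiplicity 4) and 0; hence ||N|| = 35. The spectral radius r(N) = max|lambda| = 0. Note ||N|| > r(N) — characteristic of non-normal nilpotent operators. Indeed N^5 = 0.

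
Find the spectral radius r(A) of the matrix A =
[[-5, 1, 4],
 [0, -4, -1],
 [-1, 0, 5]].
r(A) ≈ 4.5953

The eigenvalues of A are the roots of its characteristic polynomial. With M = A (coefficients from the trace, the sum of principal 2x2 minors, and det A):
  p(λ) = det(λ I - M) = λ^3 + 4λ^2 - 21λ - 85.
No integer candidate from the rational root theorem (±divisors of 85) is a root, so the roots are irrational. The cubic discriminant is Δ = -695 < 0, so there is one real root and a complex-conjugate pair. p(4) = -41 and p(5) = 35 have opposite signs, so a root lies in (4, 5); Newton's method refines it to λ ≈ 4.5953. Dividing out (λ - (4.5953)) leaves approximately λ^2 + 8.5953λ + 18.4974. For λ^2 + 8.5953λ + 18.4974 the discriminant is -0.111. It is negative, so the remaining roots are the complex-conjugate pair λ ≈ -4.2976 ± 0.1666i. Their product equals the constant term, so |λ|^2 ≈ 18.4974 and |λ| ≈ 4.3009.
Thus the eigenvalues (to 4 decimals) are 4.5953 (modulus 4.5953); -4.2976 ± 0.1666i (modulus 4.3009). The spectral radius is the largest modulus: r(A) ≈ 4.5953. (Cross-check: r(A) ≤ ||A||_2 ≈ 7.8872; equality holds whenever A is normal, though it can also hold for some non-normal A.)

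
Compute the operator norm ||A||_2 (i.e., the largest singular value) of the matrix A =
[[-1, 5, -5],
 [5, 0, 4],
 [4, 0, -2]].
||A||_2 ≈ 8.4662 (= sqrt(largest eigenvalue of A^T A))

||A||_2 = sigma_max(A) = sqrt(lambda_max(A^T A)). Form the symmetric matrix M = A^T A =
[[42, -5, 17],
 [-5, 25, -25],
 [17, -25, 45]].
Its characteristic polynomial (trace, sum of principal 2x2 minors, determinant of M give the coefficients) is
  p(λ) = det(λ I - M) = λ^3 - 112λ^2 + 3126λ - 16900.
No integer candidate from the rational root theorem (±divisors of 16900) is a root, so the roots are irrational. The cubic discriminant is Δ = 4210342640 > 0, so there are three distinct real roots. p(7) = -163 and p(8) = 1452 have opposite signs, so a root lies in (7, 8); Newton's method refines it to λ ≈ 7.0961. p(33) = 227 and p(34) = -784 have opposite signs, so a root lies in (33, 34); Newton's method refines it to λ ≈ 33.2266. p(71) = -1635 and p(72) = 812 have opposite signs, so a root lies in (71, 72); Newton's method refines it to λ ≈ 71.6773. Check (Vieta): the three roots sum to 112, matching tr M = 112.
So the eigenvalues of A^T A are ≈ 7.0961, 33.2266, 71.6773 (all ≥ 0, as they must be for A^T A). The largest is λ_max ≈ 71.6773, hence ||A||_2 = sqrt(λ_max) ≈ 8.4662.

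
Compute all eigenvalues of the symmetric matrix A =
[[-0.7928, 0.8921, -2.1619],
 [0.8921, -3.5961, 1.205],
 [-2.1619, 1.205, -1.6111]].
sigma(A) ≈ {-5, -2, 1}

A is real symmetric, so its spectrum consists of real eigenvalues. Expanding the characteristic polynomial of the displayed matrix gives
  det(λ I - A) = p(λ) = λ^3 + (6)λ^2 + (3)λ + (-10).
Solving p(λ) = 0 yields eigenvalues ≈ -5, -2, 1. (A is shown rounded to 4 decimals, so these recover the underlying integer eigenvalues to within that precision.)
Verification: the trace of A = -6 equals the sum of eigenvalues -6, and det(A) ≈ 9.9996 matches the eigenvalue product 10.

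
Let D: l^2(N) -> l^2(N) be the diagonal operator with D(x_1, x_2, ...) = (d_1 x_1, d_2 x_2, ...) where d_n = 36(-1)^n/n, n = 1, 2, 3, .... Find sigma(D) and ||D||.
sigma(D) = {36(-1)^n/n : n ≥ 1} ∪ {0}; ||D|| = 36

A bounded diagonal operator on l^2 with diagonal entries d_n has spectrum equal to the closure of {d_n : n ≥ 1}: every d_n is an eigenvalue (with eigenvector e_n), so {d_n} ⊂ sigma(D); the spectrum is closed, so its closure is too; and for lambda not in the closure, (D - lambda I) has bounded inverse (the diagonal entries 1/(d_n - lambda) are bounded). For our sequence d_n = 36(-1)^n/n, n = 1, 2, 3, ...:
  - {d_n} = {36(-1)^n/n : n ≥ 1}; the only limit point is 0
  - closure = {36(-1)^n/n : n ≥ 1} ∪ {0}
For the norm: a diagonal operator has ||D|| = sup_n |d_n|. Here |d_n| = 36/n is decreasing, so sup_n |d_n| = |d_1| = 36. So ||D|| = 36.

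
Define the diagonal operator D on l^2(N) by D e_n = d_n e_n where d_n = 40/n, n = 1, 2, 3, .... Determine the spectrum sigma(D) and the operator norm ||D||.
sigma(D) = {40/n : n ≥ 1} ∪ {0}; ||D|| = 40

A bounded diagonal operator on l^2 with diagonal entries d_n has spectrum equal to the closure of {d_n : n ≥ 1}: every d_n is an eigenvalue (with eigenvector e_n), so {d_n} ⊂ sigma(D); the spectrum is closed, so its closure is too; and for lambda not in the closure, (D - lambda I) has bounded inverse (the diagonal entries 1/(d_n - lambda) are bounded). For our sequence d_n = 40/n, n = 1, 2, 3, ...:
  - {d_n} = {40/n : n ≥ 1}; the only limit point is 0
  - closure = {40/n : n ≥ 1} ∪ {0}
For the norm: a diagonal operator has ||D|| = sup_n |d_n|. Here d_n = 40/n is positive and decreasing, so sup_n |d_n| = d_1 = 40. So ||D|| = 40.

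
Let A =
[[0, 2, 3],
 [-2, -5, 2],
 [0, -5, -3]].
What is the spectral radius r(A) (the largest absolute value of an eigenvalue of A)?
r(A) ≈ 5.7945

The eigenvalues of A are the roots of its characteristic polynomial. With M = A (coefficients from the trace, the sum of principal 2x2 minors, and det A):
  p(λ) = det(λ I - M) = λ^3 + 8λ^2 + 29λ - 18.
No integer candidate from the rational root theorem (±divisors of 18) is a root, so the roots are irrational. The cubic discriminant is Δ = -90784 < 0, so there is one real root and a complex-conjugate pair. p(0) = -18 and p(1) = 20 have opposite signs, so a root lies in (0, 1); Newton's method refines it to λ ≈ 0.5361. Dividing out (λ - (0.5361)) leaves approximately λ^2 + 8.5361λ + 33.5762. For λ^2 + 8.5361λ + 33.5762 the discriminant is -61.4397. It is negative, so the remaining roots are the complex-conjugate pair λ ≈ -4.268 ± 3.9192i. Their product equals the constant term, so |λ|^2 ≈ 33.5762 and |λ| ≈ 5.7945.
Thus the eigenvalues (to 4 decimals) are 0.5361 (modulus 0.5361); -4.268 ± 3.9192i (modulus 5.7945). The spectral radius is the largest modulus: r(A) ≈ 5.7945. (Cross-check: r(A) ≤ ||A||_2 ≈ 7.663; equality holds whenever A is normal, though it can also hold for some non-normal A.)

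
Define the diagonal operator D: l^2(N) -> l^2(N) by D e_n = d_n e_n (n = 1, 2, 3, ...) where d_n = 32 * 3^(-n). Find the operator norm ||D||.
||D|| = 32/3 (attained at n = 1)

For D diagonal, ||D|| = sup_n |d_n|. The sequence d_n = 32 * 3^(-n) is positive and strictly decreasing (ratio 3^(-1) < 1), so the supremum is d_1 = 32/3. Hence ||D|| = 32/3.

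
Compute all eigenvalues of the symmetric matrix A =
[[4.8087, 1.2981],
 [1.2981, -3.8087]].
sigma(A) ≈ {-4, 5}

A is real symmetric, so its spectrum consists of real eigenvalues. Expanding the characteristic polynomial of the displayed matrix gives
  det(λ I - A) = p(λ) = λ^2 + (-1)λ + (-20).
Solving p(λ) = 0 yields eigenvalues ≈ -4, 5. (A is shown rounded to 4 decimals, so these recover the underlying integer eigenvalues to within that precision.)
Verification: the trace of A = 1 equals the sum of eigenvalues 1, and det(A) ≈ -20.0000 matches the eigenvalue product -20.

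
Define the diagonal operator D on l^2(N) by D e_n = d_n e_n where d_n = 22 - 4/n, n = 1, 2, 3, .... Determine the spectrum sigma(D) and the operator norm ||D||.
sigma(D) = {22 - 4/n : n ≥ 1} ∪ {22}; ||D|| = 22

A bounded diagonal operator on l^2 with diagonal entries d_n has spectrum equal to the closure of {d_n : n ≥ 1}: every d_n is an eigenvalue (with eigenvector e_n), so {d_n} ⊂ sigma(D); the spectrum is closed, so its closure is too; and for lambda not in the closure, (D - lambda I) has bounded inverse (the diagonal entries 1/(d_n - lambda) are bounded). For our sequence d_n = 22 - 4/n, n = 1, 2, 3, ...:
  - {d_n} = {22 - 4/n : n ≥ 1}; the only limit point is 22
  - closure = {22 - 4/n : n ≥ 1} ∪ {22}
For the norm: a diagonal operator has ||D|| = sup_n |d_n|. Here d_n = 22 - 4/n increases monotonically from d_1 = 18 toward 22, with all terms in [18, 22); so sup_n |d_n| = 22 (the supremum is the limit, not attained). So ||D|| = 22.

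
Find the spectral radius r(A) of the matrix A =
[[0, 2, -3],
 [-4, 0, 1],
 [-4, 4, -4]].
r(A) = (6 + sqrt(20))/2 ≈ 5.2361

The eigenvalues of A are the roots of its characteristic polynomial. With M = A (coefficients from the trace, the sum of principal 2x2 minors, and det A):
  p(λ) = det(λ I - M) = λ^3 + 4λ^2 - 8λ - 8.
By the rational root theorem any rational root is an integer divisor of 8. Testing λ = 2: p(2) = 8 + 16 - 16 - 8 = 0, so λ = 2 is a root. Dividing out (λ - 2) leaves p(λ) = (λ - 2)(λ^2 + 6λ + 4). For λ^2 + 6λ + 4 the discriminant is 20. It is nonnegative but not a perfect square, so the roots are real and irrational: λ = (-6 ± sqrt(20))/2 ≈ -0.7639, -5.2361.
Thus the eigenvalues (to 4 decimals) are -0.7639 (modulus 0.7639); -5.2361 (modulus 5.2361); 2 (modulus 2). The spectral radius is the largest modulus: r(A) = (6 + sqrt(20))/2 ≈ 5.2361. (Cross-check: r(A) ≤ ||A||_2 ≈ 7.7038; equality holds whenever A is normal, though it can also hold for some non-normal A.)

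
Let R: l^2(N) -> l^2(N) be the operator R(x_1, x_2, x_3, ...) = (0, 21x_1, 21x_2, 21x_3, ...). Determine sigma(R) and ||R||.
sigma(R) = closed disk {z in C : |z| ≤ 21}; ||R|| = 21

Note R = 21·U where U is the unit right shift (U x)_k = x_{k-1} (with x_0 := 0); so ||R|| = 21||U|| and sigma(R) = 21·sigma(U). ||R x||^2 = sum_{k≥1} |21x_k|^2 = 441||x||^2, so ||R|| = 21 and sigma(R) ⊂ {|z| ≤ 21}. For any |lambda| < 21, the equation (R - lambda I) x = 0 forces x_1 = 0, then 21x_k = lambda x_{k+1} ⇒ x = 0, so R has no eigenvalues. But (R - lambda I) is not surjective for |lambda| < 21: solving (R - lambda I) x = e_1 would require x_n proportional to (lambda/21)^(-n), which is not in l^2. So every |lambda| < 21 lies in the residual spectrum. The boundary |lambda| = 21 is in the approximate point spectrum (the spectrum is closed). Hence sigma(R) is the closed disk of radius 21.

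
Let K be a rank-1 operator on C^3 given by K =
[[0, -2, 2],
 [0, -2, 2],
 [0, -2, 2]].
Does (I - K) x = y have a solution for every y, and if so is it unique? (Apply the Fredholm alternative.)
(I - K) is invertible (det(I - K) = 1 ≠ 0), so for every y in C^3 the equation (I - K) x = y has a unique solution.

K has rank 1, so it is an outer product K = u v^T: every row of K is a multiple of one row vector. Reading off the entries, u = (-1, -1, -1) and v = (0, 2, -2) (row i of K equals u_i·v^T). A rank-one matrix u v^T satisfies K u = u (v·u) and kills the (2)-dimensional subspace v^⊥, so its characteristic polynomial is lambda^2 (lambda - v·u) with v·u = tr K = 0. Hence the eigenvalues of I - K are 1 (multiplicity 2) and 1 - (0) = 1, so det(I - K) = 1. (Direct check: I - K =
[[1, 2, -2],
 [0, 3, -2],
 [0, 2, -1]]
has determinant 1.) The finite-dimensional Fredholm alternative says: either (I - K) is invertible, or ker(I - K) ≠ {0} and then range(I - K) = ker((I - K)^*)^⊥, with dim ker(I - K) = dim ker((I - K)^*). Since det(I - K) ≠ 0, 1 is not an eigenvalue of K and ker(I - K) = {0}, so we are in the first case: for every y there is a unique x = (I - K)^(-1) y. Explicitly, by the Sherman–Morrison formula, (I - u v^T)^(-1) = I + u v^T/(1 - v·u), i.e. (I - K)^(-1) = I + K.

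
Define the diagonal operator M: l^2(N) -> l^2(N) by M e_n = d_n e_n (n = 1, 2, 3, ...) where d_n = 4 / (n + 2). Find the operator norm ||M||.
||M|| = 4/3 (attained at n = 1)

For M diagonal, ||M|| = sup_n |d_n| = sup_n 4/(n + 2). This is positive and strictly decreasing in n, so the supremum is attained at n = 1: d_1 = 4/(1 + 2) = 4/3. Hence ||M|| = 4/3.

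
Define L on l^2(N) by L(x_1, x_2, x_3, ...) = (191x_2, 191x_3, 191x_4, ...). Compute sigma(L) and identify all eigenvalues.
sigma(L) = closed disk {z in C : |z| ≤ 191}; sigma_p(L) = open disk {z in C : |z| < 191}

Note L = 191·V where V is the unit left shift (V x)_k = x_{k+1}; so sigma(L) = 191·sigma(V) and ||L|| = 191||V||. ||L x||^2 = 36481sum_{k≥2} |x_k|^2 ≤ 36481||x||^2, with equality on {x : x_1 = 0}, so ||L|| = 191. For any lambda with |lambda| < 191, set r = lambda/191 (|r| < 1); the vector x = (1, r, r^2, ...) is in l^2 and satisfies L x = 191(r, r^2, ...) = lambda x, so lambda is an eigenvalue. On the boundary |lambda| = 191 the geometric series diverges, so no l^2 eigenvector exists, but these lambda lie in the approximate point spectrum. Hence sigma(L) is the closed disk of radius 191 and sigma_p(L) is the open disk.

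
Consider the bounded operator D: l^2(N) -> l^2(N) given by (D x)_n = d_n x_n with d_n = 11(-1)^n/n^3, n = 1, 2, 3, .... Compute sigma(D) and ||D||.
sigma(D) = {11(-1)^n/n^3 : n ≥ 1} ∪ {0}; ||D|| = 11

A bounded diagonal operator on l^2 with diagonal entries d_n has spectrum equal to the closure of {d_n : n ≥ 1}: every d_n is an eigenvalue (with eigenvector e_n), so {d_n} ⊂ sigma(D); the spectrum is closed, so its closure is too; and for lambda not in the closure, (D - lambda I) has bounded inverse (the diagonal entries 1/(d_n - lambda) are bounded). For our sequence d_n = 11(-1)^n/n^3, n = 1, 2, 3, ...:
  - {d_n} = {11(-1)^n/n^3 : n ≥ 1}; the only limit point is 0
  - closure = {11(-1)^n/n^3 : n ≥ 1} ∪ {0}
For the norm: a diagonal operator has ||D|| = sup_n |d_n|. Here |d_n| = 11/n^3 is decreasing, so sup_n |d_n| = |d_1| = 11. So ||D|| = 11.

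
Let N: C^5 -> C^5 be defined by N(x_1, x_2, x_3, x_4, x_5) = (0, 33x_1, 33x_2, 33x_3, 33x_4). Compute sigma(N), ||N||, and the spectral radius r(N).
sigma(N) = {0}; ||N|| = 33; r(N) = 0. (N is nilpotent with N^5 = 0.)

On C^5, N is a strictly lower-triangular matrix with 33 on the subdiagonal and zeros elsewhere, so its characteristic polynomial is lambda^5 and every eigenvalue is 0: sigma(N) = {0}. For the operator norm, N e_i = 33e_{i+1} for i = 1, ..., 4 and N e_5 = 0, so the singular values of N are 33 (with multiplicity 4) and 0; hence ||N|| = 33. The spectral radius r(N) = max|lambda| = 0. Note ||N|| > r(N) — characteristic of non-normal nilpotent operators. Indeed N^5 = 0.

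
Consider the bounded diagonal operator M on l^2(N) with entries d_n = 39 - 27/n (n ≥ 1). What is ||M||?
||M|| = 39

For a diagonal operator on l^2 with entries d_n, ||M|| = sup_n |d_n|. Here d_1 = 12, d_2 = 51/2, ..., and d_n = 39 - 27/n increases monotonically toward 39. All terms lie in [12, 39), so |d_n| = d_n and the supremum is the limit 39, which is not attained by any individual d_n. Hence ||M|| = 39.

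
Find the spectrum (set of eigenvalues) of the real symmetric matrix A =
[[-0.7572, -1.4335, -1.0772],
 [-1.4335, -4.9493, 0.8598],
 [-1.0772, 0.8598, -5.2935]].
sigma(A) ≈ {-6, -5, 0}

A is real symmetric, so its spectrum consists of real eigenvalues. Expanding the characteristic polynomial of the displayed matrix gives
  det(λ I - A) = p(λ) = λ^3 + (11)λ^2 + (30)λ + (0.0022).
Solving p(λ) = 0 yields eigenvalues ≈ -6, -5, 0. (A is shown rounded to 4 decimals, so these recover the underlying integer eigenvalues to within that precision.)
Verification: the trace of A = -11 equals the sum of eigenvalues -11, and det(A) ≈ -0.0022 matches the eigenvalue product 0.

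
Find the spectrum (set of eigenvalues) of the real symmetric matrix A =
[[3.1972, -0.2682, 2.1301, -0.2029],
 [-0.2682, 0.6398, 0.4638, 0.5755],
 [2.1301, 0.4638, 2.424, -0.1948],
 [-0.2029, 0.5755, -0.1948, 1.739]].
sigma(A) ≈ {0, 1, 2, 5}

A is real symmetric, so its spectrum consists of real eigenvalues. Expanding the characteristic polynomial of the displayed matrix gives
  det(λ I - A) = p(λ) = λ^4 + (-8)λ^3 + (17)λ^2 + (-9.9989)λ + (0).
Solving p(λ) = 0 yields eigenvalues ≈ 0, 1, 2, 5. (A is shown rounded to 4 decimals, so these recover the underlying integer eigenvalues to within that precision.)
Verification: the trace of A = 8 equals the sum of eigenvalues 8, and det(A) ≈ -0.0007 matches the eigenvalue product 0.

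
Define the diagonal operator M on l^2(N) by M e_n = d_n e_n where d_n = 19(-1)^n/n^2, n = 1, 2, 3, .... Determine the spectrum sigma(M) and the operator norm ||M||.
sigma(M) = {19(-1)^n/n^2 : n ≥ 1} ∪ {0}; ||M|| = 19

A bounded diagonal operator on l^2 with diagonal entries d_n has spectrum equal to the closure of {d_n : n ≥ 1}: every d_n is an eigenvalue (with eigenvector e_n), so {d_n} ⊂ sigma(M); the spectrum is closed, so its closure is too; and for lambda not in the closure, (M - lambda I) has bounded inverse (the diagonal entries 1/(d_n - lambda) are bounded). For our sequence d_n = 19(-1)^n/n^2, n = 1, 2, 3, ...:
  - {d_n} = {19(-1)^n/n^2 : n ≥ 1}; the only limit point is 0
  - closure = {19(-1)^n/n^2 : n ≥ 1} ∪ {0}
For the norm: a diagonal operator has ||M|| = sup_n |d_n|. Here |d_n| = 19/n^2 is decreasing, so sup_n |d_n| = |d_1| = 19. So ||M|| = 19.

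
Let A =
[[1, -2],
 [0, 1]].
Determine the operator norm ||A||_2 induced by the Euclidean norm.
||A||_2 = sqrt((6 + sqrt(32))/2) ≈ 2.4142 (= sqrt(largest eigenvalue of A^T A))

||A||_2 = sigma_max(A) = sqrt(lambda_max(A^T A)). Form the symmetric matrix M = A^T A =
[[1, -2],
 [-2, 5]].
Its characteristic polynomial (trace, determinant of M give the coefficients) is
  p(λ) = det(λ I - M) = λ^2 - 6λ + 1.
For λ^2 - 6λ + 1 the discriminant is 32. It is nonnegative but not a perfect square, so the roots are real and irrational: λ = (6 ± sqrt(32))/2 ≈ 5.8284, 0.1716.
So the eigenvalues of A^T A are ≈ 0.1716, 5.8284 (all ≥ 0, as they must be for A^T A). The largest is λ_max = (6 + sqrt(32))/2 ≈ 5.8284, hence ||A||_2 = sqrt(λ_max) = sqrt((6 + sqrt(32))/2) ≈ 2.4142.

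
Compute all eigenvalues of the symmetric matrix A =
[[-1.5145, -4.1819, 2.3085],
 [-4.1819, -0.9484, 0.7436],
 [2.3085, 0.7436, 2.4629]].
sigma(A) ≈ {-6, 2, 4}

A is real symmetric, so its spectrum consists of real eigenvalues. Expanding the characteristic polynomial of the displayed matrix gives
  det(λ I - A) = p(λ) = λ^3 + (0)λ^2 + (-28)λ + (48).
Solving p(λ) = 0 yields eigenvalues ≈ -6, 2, 4. (A is shown rounded to 4 decimals, so these recover the underlying integer eigenvalues to within that precision.)
Verification: the trace of A = 0 equals the sum of eigenvalues 0, and det(A) ≈ -48.0000 matches the eigenvalue product -48.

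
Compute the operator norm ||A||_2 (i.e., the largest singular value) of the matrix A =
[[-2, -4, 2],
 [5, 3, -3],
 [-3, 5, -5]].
||A||_2 ≈ 9.3772 (= sqrt(largest eigenvalue of A^T A))

||A||_2 = sigma_max(A) = sqrt(lambda_max(A^T A)). Form the symmetric matrix M = A^T A =
[[38, 8, -4],
 [8, 50, -42],
 [-4, -42, 38]].
Its characteristic polynomial (trace, sum of principal 2x2 minors, determinant of M give the coefficients) is
  p(λ) = det(λ I - M) = λ^3 - 126λ^2 + 3400λ - 4624.
No integer candidate from the rational root theorem (±divisors of 4624) is a root, so the roots are irrational. The cubic discriminant is Δ = 24390897152 > 0, so there are three distinct real roots. p(1) = -1349 and p(2) = 1680 have opposite signs, so a root lies in (1, 2); Newton's method refines it to λ ≈ 1.4355. p(36) = 1136 and p(37) = -665 have opposite signs, so a root lies in (36, 37); Newton's method refines it to λ ≈ 36.6329. p(87) = -4015 and p(88) = 304 have opposite signs, so a root lies in (87, 88); Newton's method refines it to λ ≈ 87.9316. Check (Vieta): the three roots sum to 126, matching tr M = 126.
So the eigenvalues of A^T A are ≈ 1.4355, 36.6329, 87.9316 (all ≥ 0, as they must be for A^T A). The largest is λ_max ≈ 87.9316, hence ||A||_2 = sqrt(λ_max) ≈ 9.3772.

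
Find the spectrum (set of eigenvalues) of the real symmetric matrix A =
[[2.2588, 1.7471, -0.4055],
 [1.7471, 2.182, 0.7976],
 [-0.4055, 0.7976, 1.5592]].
sigma(A) ≈ {0, 2, 4}

A is real symmetric, so its spectrum consists of real eigenvalues. Expanding the characteristic polynomial of the displayed matrix gives
  det(λ I - A) = p(λ) = λ^3 + (-6)λ^2 + (8)λ + (0).
Solving p(λ) = 0 yields eigenvalues ≈ 0, 2, 4. (A is shown rounded to 4 decimals, so these recover the underlying integer eigenvalues to within that precision.)
Verification: the trace of A = 6 equals the sum of eigenvalues 6, and det(A) ≈ -0.0003 matches the eigenvalue product 0.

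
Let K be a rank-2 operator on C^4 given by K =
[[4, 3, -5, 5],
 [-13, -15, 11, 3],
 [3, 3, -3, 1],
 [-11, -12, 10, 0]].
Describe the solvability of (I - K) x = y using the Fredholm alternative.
(I - K) is invertible (det(I - K) = 90 ≠ 0), so for every y in C^4 the equation (I - K) x = y has a unique solution.

K has rank 2 and factors as K = U V^T = u1 v1^T + u2 v2^T with u1 = (-1, -2, 0, -1), v1 = (2, 3, -1, -3), u2 = (2, -3, 1, -3), v2 = (3, 3, -3, 1) (multiplying out reproduces the displayed K). The nonzero eigenvalues of U V^T coincide with those of the 2 x 2 matrix G = V^T U = [[v1·u1, v1·u2], [v2·u1, v2·u2]] = [[-5, 3], [-10, -9]], and by the Sylvester determinant identity det(I_4 - U V^T) = det(I_2 - V^T U) = det([[6, -3], [10, 10]]) = (6)(10) - (-3)(10) = 90. (Direct check: I - K =
[[-3, -3, 5, -5],
 [13, 16, -11, -3],
 [-3, -3, 4, -1],
 [11, 12, -10, 1]]
has determinant 90.) The finite-dimensional Fredholm alternative says: either (I - K) is invertible, or ker(I - K) ≠ {0} and then range(I - K) = ker((I - K)^*)^⊥, with dim ker(I - K) = dim ker((I - K)^*). Since det(I - K) ≠ 0, 1 is not an eigenvalue of K and ker(I - K) = {0}, so we are in the first case: for every y there is a unique x = (I - K)^(-1) y. (Explicitly, by the Woodbury identity, (I - U V^T)^(-1) = I + U (I_2 - G)^(-1) V^T.)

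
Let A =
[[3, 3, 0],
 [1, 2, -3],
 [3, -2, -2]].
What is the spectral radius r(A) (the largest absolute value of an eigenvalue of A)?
r(A) ≈ 3.8411

The eigenvalues of A are the roots of its characteristic polynomial. With M = A (coefficients from the trace, the sum of principal 2x2 minors, and det A):
  p(λ) = det(λ I - M) = λ^3 - 3λ^2 - 13λ + 51.
No integer candidate from the rational root theorem (±divisors of 51) is a root, so the roots are irrational. The cubic discriminant is Δ = -18608 < 0, so there is one real root and a complex-conjugate pair. p(-4) = -9 and p(-3) = 36 have opposite signs, so a root lies in (-4, -3); Newton's method refines it to λ ≈ -3.8411. Dividing out (λ - (-3.8411)) leaves approximately λ^2 - 6.8411λ + 13.2774. For λ^2 - 6.8411λ + 13.2774 the discriminant is -6.3089. It is negative, so the remaining roots are the complex-conjugate pair λ ≈ 3.4206 ± 1.2559i. Their product equals the constant term, so |λ|^2 ≈ 13.2774 and |λ| ≈ 3.6438.
Thus the eigenvalues (to 4 decimals) are -3.8411 (modulus 3.8411); 3.4206 ± 1.2559i (modulus 3.6438). The spectral radius is the largest modulus: r(A) ≈ 3.8411. (Cross-check: r(A) ≤ ||A||_2 ≈ 5.2905; equality holds whenever A is normal, though it can also hold for some non-normal A.)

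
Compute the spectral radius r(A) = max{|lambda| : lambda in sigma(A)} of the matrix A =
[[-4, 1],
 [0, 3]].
r(A) = 4

The eigenvalues of A are the roots of its characteristic polynomial. With M = A (coefficients from the trace and determinant):
  p(λ) = det(λ I - M) = λ^2 + λ - 12.
For λ^2 + λ - 12 the discriminant is 49. It is a perfect square (7^2), so the roots are rational: λ = (-1 ± 7)/2 = 3, -4.
Thus the eigenvalues (to 4 decimals) are 3 (modulus 3); -4 (modulus 4). The spectral radius is the largest modulus: r(A) = 4. (Cross-check: r(A) ≤ ||A||_2 ≈ 4.2426; equality holds whenever A is normal, though it can also hold for some non-normal A.)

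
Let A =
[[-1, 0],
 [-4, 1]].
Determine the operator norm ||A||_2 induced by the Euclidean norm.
||A||_2 = sqrt((18 + sqrt(320))/2) ≈ 4.2361 (= sqrt(largest eigenvalue of A^T A))

||A||_2 = sigma_max(A) = sqrt(lambda_max(A^T A)). Form the symmetric matrix M = A^T A =
[[17, -4],
 [-4, 1]].
Its characteristic polynomial (trace, determinant of M give the coefficients) is
  p(λ) = det(λ I - M) = λ^2 - 18λ + 1.
For λ^2 - 18λ + 1 the discriminant is 320. It is nonnegative but not a perfect square, so the roots are real and irrational: λ = (18 ± sqrt(320))/2 ≈ 17.9443, 0.0557.
So the eigenvalues of A^T A are ≈ 0.0557, 17.9443 (all ≥ 0, as they must be for A^T A). The largest is λ_max = (18 + sqrt(320))/2 ≈ 17.9443, hence ||A||_2 = sqrt(λ_max) = sqrt((18 + sqrt(320))/2) ≈ 4.2361.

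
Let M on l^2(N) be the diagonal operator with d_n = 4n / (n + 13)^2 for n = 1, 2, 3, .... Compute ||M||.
||M|| = 1/13 (attained at n = 13)

For M diagonal, ||M|| = sup_n |d_n|. Treat f(x) = 4x / (x + 13)^2 for real x > 0. By the quotient rule, f'(x) = 4(13 - x)/(x + 13)^3, which is positive for x < 13 and negative for x > 13. So f has a unique maximum at x = 13, and since 13 is a positive integer, the supremum over n ≥ 1 is attained at n = 13: d_13 = 4·13/(13 + 13)^2 = 4·13/676 = 1/13. Hence ||M|| = 1/13.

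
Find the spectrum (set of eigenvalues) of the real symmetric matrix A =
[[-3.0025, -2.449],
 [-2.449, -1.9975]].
sigma(A) ≈ {-5, 0}

A is real symmetric, so its spectrum consists of real eigenvalues. Expanding the characteristic polynomial of the displayed matrix gives
  det(λ I - A) = p(λ) = λ^2 + (5)λ + (0).
Solving p(λ) = 0 yields eigenvalues ≈ -5, 0. (A is shown rounded to 4 decimals, so these recover the underlying integer eigenvalues to within that precision.)
Verification: the trace of A = -5 equals the sum of eigenvalues -5, and det(A) ≈ -0.0001 matches the eigenvalue product 0.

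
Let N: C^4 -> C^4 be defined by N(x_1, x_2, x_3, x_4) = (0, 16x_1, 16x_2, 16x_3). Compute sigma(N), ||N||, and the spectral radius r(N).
sigma(N) = {0}; ||N|| = 16; r(N) = 0. (N is nilpotent with N^4 = 0.)

On C^4, N is a strictly lower-triangular matrix with 16 on the subdiagonal and zeros elsewhere, so its characteristic polynomial is lambda^4 and every eigenvalue is 0: sigma(N) = {0}. For the operator norm, N e_i = 16e_{i+1} for i = 1, ..., 3 and N e_4 = 0, so the singular values of N are 16 (with multiplicity 3) and 0; hence ||N|| = 16. The spectral radius r(N) = max|lambda| = 0. Note ||N|| > r(N) — characteristic of non-normal nilpotent operators. Indeed N^4 = 0.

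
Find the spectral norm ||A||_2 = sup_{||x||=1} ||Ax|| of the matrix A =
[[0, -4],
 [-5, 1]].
||A||_2 = sqrt((42 + sqrt(164))/2) ≈ 5.2348 (= sqrt(largest eigenvalue of A^T A))

||A||_2 = sigma_max(A) = sqrt(lambda_max(A^T A)). Form the symmetric matrix M = A^T A =
[[25, -5],
 [-5, 17]].
Its characteristic polynomial (trace, determinant of M give the coefficients) is
  p(λ) = det(λ I - M) = λ^2 - 42λ + 400.
For λ^2 - 42λ + 400 the discriminant is 164. It is nonnegative but not a perfect square, so the roots are real and irrational: λ = (42 ± sqrt(164))/2 ≈ 27.4031, 14.5969.
So the eigenvalues of A^T A are ≈ 14.5969, 27.4031 (all ≥ 0, as they must be for A^T A). The largest is λ_max = (42 + sqrt(164))/2 ≈ 27.4031, hence ||A||_2 = sqrt(λ_max) = sqrt((42 + sqrt(164))/2) ≈ 5.2348.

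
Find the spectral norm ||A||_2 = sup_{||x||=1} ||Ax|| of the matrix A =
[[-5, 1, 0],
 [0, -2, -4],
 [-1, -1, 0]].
||A||_2 ≈ 5.2008 (= sqrt(largest eigenvalue of A^T A))

||A||_2 = sigma_max(A) = sqrt(lambda_max(A^T A)). Form the symmetric matrix M = A^T A =
[[26, -4, 0],
 [-4, 6, 8],
 [0, 8, 16]].
Its characteristic polynomial (trace, sum of principal 2x2 minors, determinant of M give the coefficients) is
  p(λ) = det(λ I - M) = λ^3 - 48λ^2 + 588λ - 576.
No integer candidate from the rational root theorem (±divisors of 576) is a root, so the roots are irrational. The cubic discriminant is Δ = 12268800 > 0, so there are three distinct real roots. p(1) = -35 and p(2) = 416 have opposite signs, so a root lies in (1, 2); Newton's method refines it to λ ≈ 1.0712. p(19) = 127 and p(20) = -16 have opposite signs, so a root lies in (19, 20); Newton's method refines it to λ ≈ 19.8801. p(27) = -9 and p(28) = 208 have opposite signs, so a root lies in (27, 28); Newton's method refines it to λ ≈ 27.0488. Check (Vieta): the three roots sum to 48, matching tr M = 48.
So the eigenvalues of A^T A are ≈ 1.0712, 19.8801, 27.0488 (all ≥ 0, as they must be for A^T A). The largest is λ_max ≈ 27.0488, hence ||A||_2 = sqrt(λ_max) ≈ 5.2008.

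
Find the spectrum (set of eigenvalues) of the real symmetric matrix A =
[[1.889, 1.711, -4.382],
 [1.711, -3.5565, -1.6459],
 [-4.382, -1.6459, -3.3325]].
sigma(A) ≈ {-6, -4, 5}

A is real symmetric, so its spectrum consists of real eigenvalues. Expanding the characteristic polynomial of the displayed matrix gives
  det(λ I - A) = p(λ) = λ^3 + (5)λ^2 + (-26)λ + (-120).
Solving p(λ) = 0 yields eigenvalues ≈ -6, -4, 5. (A is shown rounded to 4 decimals, so these recover the underlying integer eigenvalues to within that precision.)
Verification: the trace of A = -5 equals the sum of eigenvalues -5, and det(A) ≈ 119.9994 matches the eigenvalue product 120.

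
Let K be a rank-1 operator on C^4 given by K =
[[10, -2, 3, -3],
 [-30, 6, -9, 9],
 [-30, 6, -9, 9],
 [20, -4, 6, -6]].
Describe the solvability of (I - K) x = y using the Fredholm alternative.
(I - K) is singular (det(I - K) = 0, i.e. 1 ∈ sigma(K)). (I - K) x = y is solvable iff y ⊥ ker((I - K)^*) = span{(10, -2, 3, -3)}, i.e. iff 10y_1 - 2y_2 + 3y_3 - 3y_4 = 0. When solvable, the solutions are x = y + c·(1, -3, -3, 2), c arbitrary (ker(I - K) = span{(1, -3, -3, 2)}, dimension 1).

K has rank 1, so it is an outer product K = u v^T: every row of K is a multiple of one row vector. Reading off the entries, u = (1, -3, -3, 2) and v = (10, -2, 3, -3) (row i of K equals u_i·v^T). A rank-one matrix u v^T satisfies K u = u (v·u) and kills the (3)-dimensional subspace v^⊥, so its characteristic polynomial is lambda^3 (lambda - v·u) with v·u = tr K = 1. Hence the eigenvalues of I - K are 1 (multiplicity 3) and 1 - (1) = 0, so det(I - K) = 0. (Direct check: I - K =
[[-9, 2, -3, 3],
 [30, -5, 9, -9],
 [30, -6, 10, -9],
 [-20, 4, -6, 7]]
has determinant 0.) So 1 is an eigenvalue of K and (I - K) is not invertible. The finite-dimensional Fredholm alternative says: either (I - K) is invertible, or ker(I - K) ≠ {0} and then range(I - K) = ker((I - K)^*)^⊥, with dim ker(I - K) = dim ker((I - K)^*). We are in the second case, so we need both kernels. Kernel of I - K: (I - K) u = u - u (v·u) = u - u = 0, so ker(I - K) = span{u} = span{(1, -3, -3, 2)} (it is exactly 1-dimensional because rank(I - K) = 3). Kernel of the adjoint: K is real, so (I - K)^* = I - K^T = I - v u^T, and (I - v u^T) v = v - v (u·v) = 0; hence ker((I - K)^*) = span{v} = span{(10, -2, 3, -3)}. Therefore (I - K) x = y is solvable iff <y, v> = 0, i.e. iff 10y_1 - 2y_2 + 3y_3 - 3y_4 = 0. When this holds, K y = u (v·y) = 0, so (I - K) y = y and x = y is a particular solution; the full solution set is the line x = y + c·u = y + c·(1, -3, -3, 2), c ∈ C.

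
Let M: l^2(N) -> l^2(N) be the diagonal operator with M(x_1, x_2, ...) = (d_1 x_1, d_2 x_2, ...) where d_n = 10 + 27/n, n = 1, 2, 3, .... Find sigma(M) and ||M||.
sigma(M) = {10 + 27/n : n ≥ 1} ∪ {10}; ||M|| = 37

A bounded diagonal operator on l^2 with diagonal entries d_n has spectrum equal to the closure of {d_n : n ≥ 1}: every d_n is an eigenvalue (with eigenvector e_n), so {d_n} ⊂ sigma(M); the spectrum is closed, so its closure is too; and for lambda not in the closure, (M - lambda I) has bounded inverse (the diagonal entries 1/(d_n - lambda) are bounded). For our sequence d_n = 10 + 27/n, n = 1, 2, 3, ...:
  - {d_n} = {10 + 27/n : n ≥ 1}; the only limit point is 10
  - closure = {10 + 27/n : n ≥ 1} ∪ {10}
For the norm: a diagonal operator has ||M|| = sup_n |d_n|. Here d_n = 10 + 27/n is positive and decreasing, so sup_n |d_n| = d_1 = 10 + 27 = 37. So ||M|| = 37.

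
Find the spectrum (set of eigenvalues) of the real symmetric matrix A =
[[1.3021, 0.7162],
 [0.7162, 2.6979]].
sigma(A) ≈ {1, 3}

A is real symmetric, so its spectrum consists of real eigenvalues. Expanding the characteristic polynomial of the displayed matrix gives
  det(λ I - A) = p(λ) = λ^2 + (-4)λ + (3).
Solving p(λ) = 0 yields eigenvalues ≈ 1, 3. (A is shown rounded to 4 decimals, so these recover the underlying integer eigenvalues to within that precision.)
Verification: the trace of A = 4 equals the sum of eigenvalues 4, and det(A) ≈ 3.0000 matches the eigenvalue product 3.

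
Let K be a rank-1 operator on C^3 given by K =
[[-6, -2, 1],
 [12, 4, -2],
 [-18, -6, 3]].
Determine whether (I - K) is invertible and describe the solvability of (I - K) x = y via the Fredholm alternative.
(I - K) is singular (det(I - K) = 0, i.e. 1 ∈ sigma(K)). (I - K) x = y is solvable iff y ⊥ ker((I - K)^*) = span{(-6, -2, 1)}, i.e. iff -6y_1 - 2y_2 + y_3 = 0. When solvable, the solutions are x = y + c·(1, -2, 3), c arbitrary (ker(I - K) = span{(1, -2, 3)}, dimension 1).

K has rank 1, so it is an outer product K = u v^T: every row of K is a multiple of one row vector. Reading off the entries, u = (1, -2, 3) and v = (-6, -2, 1) (row i of K equals u_i·v^T). A rank-one matrix u v^T satisfies K u = u (v·u) and kills the (2)-dimensional subspace v^⊥, so its characteristic polynomial is lambda^2 (lambda - v·u) with v·u = tr K = 1. Hence the eigenvalues of I - K are 1 (multiplicity 2) and 1 - (1) = 0, so det(I - K) = 0. (Direct check: I - K =
[[7, 2, -1],
 [-12, -3, 2],
 [18, 6, -2]]
has determinant 0.) So 1 is an eigenvalue of K and (I - K) is not invertible. The finite-dimensional Fredholm alternative says: either (I - K) is invertible, or ker(I - K) ≠ {0} and then range(I - K) = ker((I - K)^*)^⊥, with dim ker(I - K) = dim ker((I - K)^*). We are in the second case, so we need both kernels. Kernel of I - K: (I - K) u = u - u (v·u) = u - u = 0, so ker(I - K) = span{u} = span{(1, -2, 3)} (it is exactly 1-dimensional because rank(I - K) = 2). Kernel of the adjoint: K is real, so (I - K)^* = I - K^T = I - v u^T, and (I - v u^T) v = v - v (u·v) = 0; hence ker((I - K)^*) = span{v} = span{(-6, -2, 1)}. Therefore (I - K) x = y is solvable iff <y, v> = 0, i.e. iff -6y_1 - 2y_2 + y_3 = 0. When this holds, K y = u (v·y) = 0, so (I - K) y = y and x = y is a particular solution; the full solution set is the line x = y + c·u = y + c·(1, -2, 3), c ∈ C.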